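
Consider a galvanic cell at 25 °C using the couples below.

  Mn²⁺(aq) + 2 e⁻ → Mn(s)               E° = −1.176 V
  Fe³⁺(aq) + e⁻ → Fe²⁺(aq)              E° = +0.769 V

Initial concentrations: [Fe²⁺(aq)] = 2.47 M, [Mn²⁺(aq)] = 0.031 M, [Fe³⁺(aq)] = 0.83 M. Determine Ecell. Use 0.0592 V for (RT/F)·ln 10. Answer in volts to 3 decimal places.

+1.962 V

Since E°(Fe³⁺/Fe²⁺) > E°(Mn²⁺/Mn), Fe³⁺/Fe²⁺ serves as the cathode.
E°cell = +0.769 − (−1.176) = +1.945 V, with n = 2 electrons transferred.
Balancing gives 2 Fe³⁺(aq) + Mn(s) → 2 Fe²⁺(aq) + Mn²⁺(aq); hence Q = ([Fe²⁺(aq)]^2·[Mn²⁺(aq)]) / [Fe³⁺(aq)]^2 = 0.275 (log Q = −0.561).
E = E° − (0.0592/n)·log Q = +1.945 − (0.0592/2)(−0.561) = +1.962 V.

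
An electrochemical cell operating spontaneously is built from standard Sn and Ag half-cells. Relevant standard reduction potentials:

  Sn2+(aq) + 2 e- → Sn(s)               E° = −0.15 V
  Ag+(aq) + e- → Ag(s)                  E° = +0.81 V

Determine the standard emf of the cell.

+0.96 V

The Ag⁺/Ag couple has the higher E°, so Ag ion is reduced (cathode) and Sn is oxidized (anode).
E°cell = E°(cathode) − E°(anode) = +0.81 − (−0.15) = +0.96 V.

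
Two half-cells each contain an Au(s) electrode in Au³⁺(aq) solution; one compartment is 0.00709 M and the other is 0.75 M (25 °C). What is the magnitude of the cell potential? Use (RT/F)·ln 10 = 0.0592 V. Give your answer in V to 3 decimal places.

0.040 V

For a concentration cell E°cell = 0, since both electrodes use the same couple.
The compartment with the higher Au³⁺(aq) concentration (0.75 M) acts as the cathode; ions are reduced there and produced at the dilute (0.00709 M) anode.
With n = 3, Ecell = −(0.0592/3)·log([dilute]/[conc]) = −(0.0592/3)·log(0.00709/0.75) = +0.040 V.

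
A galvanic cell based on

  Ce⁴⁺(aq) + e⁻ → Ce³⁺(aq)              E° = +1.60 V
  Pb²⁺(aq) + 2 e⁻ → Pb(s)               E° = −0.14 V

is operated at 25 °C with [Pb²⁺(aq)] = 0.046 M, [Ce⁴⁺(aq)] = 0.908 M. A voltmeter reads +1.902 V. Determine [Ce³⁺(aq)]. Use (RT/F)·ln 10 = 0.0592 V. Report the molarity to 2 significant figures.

With Ce⁴⁺/Ce³⁺ at the cathode and Pb²⁺/Pb at the anode, E°cell = +1.60 − (−0.14) = +1.74 V (n = 2).
Since E = E° − (0.0592/n)·log Q, log Q = n(E° − E)/0.0592 = −5.473.
For 2 Ce⁴⁺(aq) + Pb(s) → 2 Ce³⁺(aq) + Pb²⁺(aq), the reaction quotient is Q = ([Ce³⁺(aq)]^2·[Pb²⁺(aq)]) / [Ce⁴⁺(aq)]^2.
Isolating [Ce³⁺(aq)] in Q = 10^{−5.473} yields log [Ce³⁺(aq)] = −2.110, i.e. 0.0078 M.

0.0078 M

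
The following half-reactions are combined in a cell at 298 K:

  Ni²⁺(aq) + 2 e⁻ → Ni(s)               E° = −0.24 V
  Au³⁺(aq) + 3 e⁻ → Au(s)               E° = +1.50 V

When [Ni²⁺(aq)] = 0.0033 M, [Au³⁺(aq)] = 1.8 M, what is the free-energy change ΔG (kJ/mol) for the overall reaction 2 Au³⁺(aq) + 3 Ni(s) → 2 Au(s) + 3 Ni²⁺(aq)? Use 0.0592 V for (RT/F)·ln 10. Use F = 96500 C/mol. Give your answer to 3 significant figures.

E°cell = +1.50 − (−0.24) = +1.74 V; the balanced reaction transfers n = 6 electrons.
The reaction quotient is [Ni²⁺(aq)]^3 / [Au³⁺(aq)]^2 = 1.11×10^−8; by Nernst, E = +1.74 − (0.0592/6)(−7.955) = +1.8185 V.
Finally ΔG = −nFE = −(6)(96500 C/mol)(+1.8185 V) = −1050 kJ/mol.

−1050 kJ/mol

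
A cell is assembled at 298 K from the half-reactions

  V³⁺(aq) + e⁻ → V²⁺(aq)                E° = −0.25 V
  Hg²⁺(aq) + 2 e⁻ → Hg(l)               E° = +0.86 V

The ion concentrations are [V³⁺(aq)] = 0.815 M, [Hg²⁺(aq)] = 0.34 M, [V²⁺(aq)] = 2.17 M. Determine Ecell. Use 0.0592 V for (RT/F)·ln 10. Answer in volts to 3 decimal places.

+1.121 V

The Hg²⁺/Hg couple has the more positive E°, so it is the cathode; V³⁺/V²⁺ is the anode.
The standard potential is +0.86 − (−0.25) = +1.11 V and the balanced reaction transfers n = 2 electrons.
The balanced reaction is Hg²⁺(aq) + 2 V²⁺(aq) → Hg(l) + 2 V³⁺(aq), so Q = [V³⁺(aq)]^2 / ([Hg²⁺(aq)]·[V²⁺(aq)]^2) = 0.415 and log Q = −0.382.
E = E° − (0.0592/n)·log Q = +1.11 − (0.0592/2)(−0.382) = +1.121 V.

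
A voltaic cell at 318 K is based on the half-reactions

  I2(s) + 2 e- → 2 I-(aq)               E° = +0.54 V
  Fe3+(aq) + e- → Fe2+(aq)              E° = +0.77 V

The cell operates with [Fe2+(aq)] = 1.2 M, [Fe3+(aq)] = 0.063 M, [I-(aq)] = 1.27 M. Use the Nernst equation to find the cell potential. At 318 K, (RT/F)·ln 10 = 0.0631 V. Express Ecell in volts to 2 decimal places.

Since E°(Fe³⁺/Fe²⁺) > E°(I₂/I⁻), Fe³⁺/Fe²⁺ serves as the cathode.
E°cell = E°cat − E°an = +0.77 − (+0.54) = +0.23 V; n = 2.
The balanced reaction is 2 Fe3+(aq) + 2 I-(aq) → 2 Fe2+(aq) + I2(s), so Q = [Fe2+(aq)]^2 / ([Fe3+(aq)]^2·[I-(aq)]^2) = 225 and log Q = 2.352.
Applying E = E° − (RT ln10/nF)·log Q gives +0.23 − (0.0631/2)(2.352) = +0.16 V.

+0.16 V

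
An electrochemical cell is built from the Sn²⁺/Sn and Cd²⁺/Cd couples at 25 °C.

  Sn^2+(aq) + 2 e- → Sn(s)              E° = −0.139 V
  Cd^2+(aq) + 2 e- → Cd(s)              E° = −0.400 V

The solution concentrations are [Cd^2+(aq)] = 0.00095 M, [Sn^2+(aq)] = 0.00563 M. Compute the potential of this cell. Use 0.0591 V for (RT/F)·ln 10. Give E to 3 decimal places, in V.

+0.284 V

Since E°(Sn²⁺/Sn) > E°(Cd²⁺/Cd), Sn²⁺/Sn serves as the cathode.
E°cell = −0.139 − (−0.400) = +0.261 V, with n = 2 electrons transferred.
Balancing gives Sn^2+(aq) + Cd(s) → Sn(s) + Cd^2+(aq); hence Q = [Cd^2+(aq)] / [Sn^2+(aq)] = 0.169 (log Q = −0.773).
Applying E = E° − (RT ln10/nF)·log Q gives +0.261 − (0.0591/2)(−0.773) = +0.284 V.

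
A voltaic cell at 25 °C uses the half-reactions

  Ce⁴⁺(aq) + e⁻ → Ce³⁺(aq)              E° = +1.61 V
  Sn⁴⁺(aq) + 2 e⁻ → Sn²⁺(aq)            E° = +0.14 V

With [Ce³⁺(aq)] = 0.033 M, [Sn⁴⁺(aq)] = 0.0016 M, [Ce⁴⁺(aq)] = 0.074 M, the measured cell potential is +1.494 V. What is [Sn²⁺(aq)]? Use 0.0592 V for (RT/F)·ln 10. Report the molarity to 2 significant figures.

The Ce⁴⁺/Ce³⁺ couple has the larger reduction potential, so it is the cathode: E°cell = +1.61 − (+0.14) = +1.47 V and n = 2.
Rearranging E = E° − (0.0592/n)·log Q gives log Q = 2(+1.47 − (+1.494))/0.0592 = −0.811.
The balanced reaction is 2 Ce⁴⁺(aq) + Sn²⁺(aq) → 2 Ce³⁺(aq) + Sn⁴⁺(aq), so Q = ([Ce³⁺(aq)]^2·[Sn⁴⁺(aq)]) / ([Ce⁴⁺(aq)]^2·[Sn²⁺(aq)]).
Solving for the unknown gives log [Sn²⁺(aq)] = −2.686, so [Sn²⁺(aq)] ≈ 0.0021 M.

0.0021 M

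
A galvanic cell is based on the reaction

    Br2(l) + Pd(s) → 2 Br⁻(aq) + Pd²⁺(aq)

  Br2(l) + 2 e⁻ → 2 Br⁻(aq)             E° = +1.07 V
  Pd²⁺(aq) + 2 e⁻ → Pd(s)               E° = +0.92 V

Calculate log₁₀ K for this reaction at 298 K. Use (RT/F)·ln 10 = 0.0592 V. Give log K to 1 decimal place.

The Br₂/Br⁻ couple is reduced (cathode); E°cell = +1.07 − (+0.92) = +0.15 V with n = 2.
At equilibrium E = 0, so log K = nE°cell / 0.0592 = (2)(+0.15) / 0.0592 = 5.1.

log K = 5.1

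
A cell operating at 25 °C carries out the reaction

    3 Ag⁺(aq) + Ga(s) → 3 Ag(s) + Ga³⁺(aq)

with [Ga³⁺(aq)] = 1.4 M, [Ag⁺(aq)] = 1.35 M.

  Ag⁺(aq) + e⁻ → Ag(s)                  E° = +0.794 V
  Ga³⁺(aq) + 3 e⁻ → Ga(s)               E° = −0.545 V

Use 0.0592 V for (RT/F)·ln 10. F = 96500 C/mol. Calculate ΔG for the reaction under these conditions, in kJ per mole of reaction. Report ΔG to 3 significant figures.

E°cell = +0.794 − (−0.545) = +1.339 V; the balanced reaction transfers n = 3 electrons.
Q = [Ga³⁺(aq)] / [Ag⁺(aq)]^3 = 0.569, so log Q = −0.245 and E = +1.339 − (0.0592/3)(−0.245) = +1.3438 V.
Finally ΔG = −nFE = −(3)(96500 C/mol)(+1.3438 V) = −389 kJ/mol.

−389 kJ/mol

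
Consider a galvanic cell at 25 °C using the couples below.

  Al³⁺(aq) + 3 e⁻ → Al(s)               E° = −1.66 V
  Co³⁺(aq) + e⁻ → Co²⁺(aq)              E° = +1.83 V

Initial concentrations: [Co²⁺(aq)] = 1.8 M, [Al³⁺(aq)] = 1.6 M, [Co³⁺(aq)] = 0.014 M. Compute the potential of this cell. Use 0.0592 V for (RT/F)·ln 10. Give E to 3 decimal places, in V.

Since E°(Co³⁺/Co²⁺) > E°(Al³⁺/Al), Co³⁺/Co²⁺ serves as the cathode.
The standard potential is +1.83 − (−1.66) = +3.49 V and the balanced reaction transfers n = 3 electrons.
Balancing gives 3 Co³⁺(aq) + Al(s) → 3 Co²⁺(aq) + Al³⁺(aq); hence Q = ([Co²⁺(aq)]^3·[Al³⁺(aq)]) / [Co³⁺(aq)]^3 = 3.4×10^6 (log Q = 6.532).
E = E° − (0.0592/n)·log Q = +3.49 − (0.0592/3)(6.532) = +3.361 V.

+3.361 V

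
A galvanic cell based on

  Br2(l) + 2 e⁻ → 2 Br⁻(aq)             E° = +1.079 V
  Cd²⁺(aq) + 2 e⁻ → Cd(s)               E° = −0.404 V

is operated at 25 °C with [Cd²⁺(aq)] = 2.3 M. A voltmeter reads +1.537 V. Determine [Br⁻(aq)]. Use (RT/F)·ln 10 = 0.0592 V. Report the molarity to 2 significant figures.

With Br₂/Br⁻ at the cathode and Cd²⁺/Cd at the anode, E°cell = +1.079 − (−0.404) = +1.483 V (n = 2).
Since E = E° − (0.0592/n)·log Q, log Q = n(E° − E)/0.0592 = −1.824.
Balancing electrons gives Br2(l) + Cd(s) → 2 Br⁻(aq) + Cd²⁺(aq); thus Q = [Br⁻(aq)]^2·[Cd²⁺(aq)].
Isolating [Br⁻(aq)] in Q = 10^{−1.824} yields log [Br⁻(aq)] = −1.093, i.e. 0.081 M.

0.081 M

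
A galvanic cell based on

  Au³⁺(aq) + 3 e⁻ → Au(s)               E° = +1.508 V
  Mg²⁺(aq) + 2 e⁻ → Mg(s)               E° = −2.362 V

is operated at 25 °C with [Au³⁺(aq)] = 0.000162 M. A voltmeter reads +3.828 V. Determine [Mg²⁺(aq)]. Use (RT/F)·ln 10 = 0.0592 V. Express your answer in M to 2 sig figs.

0.078 M

Au³⁺/Au is the cathode (higher E°); E°cell = +1.508 − (−2.362) = +3.870 V with n = 6.
From the Nernst equation, log Q = n(E° − E)/0.0592 = 6·(+3.870 − (+3.828))/0.0592 = 4.257.
For 2 Au³⁺(aq) + 3 Mg(s) → 2 Au(s) + 3 Mg²⁺(aq), the reaction quotient is Q = [Mg²⁺(aq)]^3 / [Au³⁺(aq)]^2.
Isolating [Mg²⁺(aq)] in Q = 10^{4.257} yields log [Mg²⁺(aq)] = −1.108, i.e. 0.078 M.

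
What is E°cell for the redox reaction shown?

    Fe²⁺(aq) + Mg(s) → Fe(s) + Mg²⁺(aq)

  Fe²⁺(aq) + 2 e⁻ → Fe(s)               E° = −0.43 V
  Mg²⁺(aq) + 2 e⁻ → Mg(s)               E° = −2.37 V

Fe²⁺(aq) gains electrons, so the Fe²⁺/Fe couple is the cathode; the Mg²⁺/Mg couple is the anode.
E°cell = E°(cathode) − E°(anode) = −0.43 − (−2.37) = +1.94 V.

+1.94 V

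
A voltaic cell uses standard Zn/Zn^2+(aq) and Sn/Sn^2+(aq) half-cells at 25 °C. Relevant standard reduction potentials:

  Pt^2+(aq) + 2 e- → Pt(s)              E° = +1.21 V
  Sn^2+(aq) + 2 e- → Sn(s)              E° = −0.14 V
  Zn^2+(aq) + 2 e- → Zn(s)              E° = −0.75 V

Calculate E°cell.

+0.61 V

Of the two couples in this cell, the one with the more positive reduction potential is reduced at the cathode: here that is Sn²⁺/Sn (−0.14 V); Zn²⁺/Zn (−0.75 V) is the anode.
E°cell = E°(cathode) − E°(anode) = −0.14 − (−0.75) = +0.61 V.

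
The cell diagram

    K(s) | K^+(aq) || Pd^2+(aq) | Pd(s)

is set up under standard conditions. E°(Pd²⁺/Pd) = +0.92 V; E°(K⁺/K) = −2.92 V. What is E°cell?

+3.84 V

By convention the left-hand electrode in cell notation is the anode (oxidation) and the right-hand electrode is the cathode (reduction).
E°cell = E°(right) − E°(left) = +0.92 − (−2.92) = +3.84 V.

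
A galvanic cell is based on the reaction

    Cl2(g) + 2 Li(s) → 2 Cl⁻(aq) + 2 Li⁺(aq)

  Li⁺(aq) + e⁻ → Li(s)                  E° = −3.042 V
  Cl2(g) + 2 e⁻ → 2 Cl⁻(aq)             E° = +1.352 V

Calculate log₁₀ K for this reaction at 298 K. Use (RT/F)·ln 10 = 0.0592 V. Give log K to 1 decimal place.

The Cl₂/Cl⁻ couple is reduced (cathode); E°cell = +1.352 − (−3.042) = +4.394 V with n = 2.
At equilibrium E = 0, so log K = nE°cell / 0.0592 = (2)(+4.394) / 0.0592 = 148.4.

log K = 148.4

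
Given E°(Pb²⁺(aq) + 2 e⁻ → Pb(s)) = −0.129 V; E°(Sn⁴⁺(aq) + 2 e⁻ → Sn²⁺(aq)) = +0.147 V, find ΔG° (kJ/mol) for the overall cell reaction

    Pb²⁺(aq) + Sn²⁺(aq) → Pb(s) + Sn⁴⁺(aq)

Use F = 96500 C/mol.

+53.3 kJ/mol

In the reaction as written Pb²⁺(aq) is reduced, so the Pb²⁺/Pb couple is the cathode and Sn⁴⁺/Sn²⁺ is the anode.
E°cell = −0.129 − (+0.147) = −0.276 V; balancing electrons gives n = 2.
ΔG° = −nFE°cell = −(2)(96500)(−0.276) J/mol = +53.3 kJ/mol.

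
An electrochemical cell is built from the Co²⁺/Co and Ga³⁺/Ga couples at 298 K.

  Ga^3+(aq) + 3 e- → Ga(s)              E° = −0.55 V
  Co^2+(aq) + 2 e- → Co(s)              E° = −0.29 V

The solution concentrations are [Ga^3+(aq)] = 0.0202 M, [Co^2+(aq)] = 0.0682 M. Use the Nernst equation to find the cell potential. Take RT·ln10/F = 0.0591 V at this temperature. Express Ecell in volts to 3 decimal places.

+0.259 V

Since E°(Co²⁺/Co) > E°(Ga³⁺/Ga), Co²⁺/Co serves as the cathode.
The standard potential is −0.29 − (−0.55) = +0.26 V and the balanced reaction transfers n = 6 electrons.
For the overall reaction 3 Co^2+(aq) + 2 Ga(s) → 3 Co(s) + 2 Ga^3+(aq), Q = [Ga^3+(aq)]^2 / [Co^2+(aq)]^3 = 1.29, giving log Q = 0.109.
By the Nernst equation, E = +0.26 − (0.0591/6)·(0.109) = +0.259 V.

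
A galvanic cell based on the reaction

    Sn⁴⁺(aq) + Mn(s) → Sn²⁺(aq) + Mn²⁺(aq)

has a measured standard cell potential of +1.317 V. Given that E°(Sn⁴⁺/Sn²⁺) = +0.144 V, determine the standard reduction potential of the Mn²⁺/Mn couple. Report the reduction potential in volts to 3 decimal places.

−1.173 V

In the reaction as written the Sn⁴⁺/Sn²⁺ couple is reduced (cathode) and Mn²⁺/Mn is oxidized (anode), so E°cell = E°(Sn⁴⁺/Sn²⁺) − E°(Mn²⁺/Mn).
E°(Mn²⁺/Mn) = E°(cathode) − E°cell = +0.144 − (+1.317) = −1.173 V.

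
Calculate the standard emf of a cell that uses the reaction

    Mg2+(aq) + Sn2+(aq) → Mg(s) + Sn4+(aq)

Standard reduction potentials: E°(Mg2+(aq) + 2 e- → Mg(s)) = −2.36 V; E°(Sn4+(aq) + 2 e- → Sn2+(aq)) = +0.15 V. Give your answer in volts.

In the reaction as written, Mg2+(aq) is reduced (cathode) and Sn4+(aq) is produced by oxidation at the anode.
E°cell = E°(cathode) − E°(anode) = −2.36 − (+0.15) = −2.51 V.
The negative E°cell means the reaction is non-spontaneous in the direction written.

−2.51 V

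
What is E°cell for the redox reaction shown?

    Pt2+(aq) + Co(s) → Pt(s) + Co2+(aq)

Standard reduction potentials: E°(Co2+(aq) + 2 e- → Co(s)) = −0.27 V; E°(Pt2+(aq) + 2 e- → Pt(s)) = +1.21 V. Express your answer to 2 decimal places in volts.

+1.48 V

In the reaction as written, Pt2+(aq) is reduced (cathode) and Co2+(aq) is produced by oxidation at the anode.
E°cell = E°(cathode) − E°(anode) = +1.21 − (−0.27) = +1.48 V.
The positive value indicates the reaction is spontaneous as written.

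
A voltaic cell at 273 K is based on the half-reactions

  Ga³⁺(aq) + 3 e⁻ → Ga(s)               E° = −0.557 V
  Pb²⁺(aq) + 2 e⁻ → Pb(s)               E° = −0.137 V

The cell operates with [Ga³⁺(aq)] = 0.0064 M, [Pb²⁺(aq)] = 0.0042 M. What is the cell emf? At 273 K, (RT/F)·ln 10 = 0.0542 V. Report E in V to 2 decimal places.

Since E°(Pb²⁺/Pb) > E°(Ga³⁺/Ga), Pb²⁺/Pb serves as the cathode.
E°cell = −0.137 − (−0.557) = +0.420 V, with n = 6 electrons transferred.
For the overall reaction 3 Pb²⁺(aq) + 2 Ga(s) → 3 Pb(s) + 2 Ga³⁺(aq), Q = [Ga³⁺(aq)]^2 / [Pb²⁺(aq)]^3 = 553, giving log Q = 2.743.
By the Nernst equation, E = +0.420 − (0.0542/6)·(2.743) = +0.40 V.

+0.40 V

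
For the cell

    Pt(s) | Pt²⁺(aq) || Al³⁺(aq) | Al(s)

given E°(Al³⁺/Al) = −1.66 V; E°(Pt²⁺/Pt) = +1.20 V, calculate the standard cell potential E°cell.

−2.86 V

By convention the left-hand electrode in cell notation is the anode (oxidation) and the right-hand electrode is the cathode (reduction).
E°cell = E°(right) − E°(left) = −1.66 − (+1.20) = −2.86 V.
The negative sign shows that, as written, the cell would require an external voltage to drive the reaction.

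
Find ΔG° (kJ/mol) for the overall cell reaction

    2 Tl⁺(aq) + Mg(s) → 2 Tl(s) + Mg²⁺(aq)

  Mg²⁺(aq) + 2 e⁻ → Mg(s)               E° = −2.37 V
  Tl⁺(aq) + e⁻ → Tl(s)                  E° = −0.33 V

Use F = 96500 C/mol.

In the reaction as written Tl⁺(aq) is reduced, so the Tl⁺/Tl couple is the cathode and Mg²⁺/Mg is the anode.
E°cell = −0.33 − (−2.37) = +2.04 V; balancing electrons gives n = 2.
ΔG° = −nFE°cell = −(2)(96500)(+2.04) J/mol = −394 kJ/mol.

−394 kJ/mol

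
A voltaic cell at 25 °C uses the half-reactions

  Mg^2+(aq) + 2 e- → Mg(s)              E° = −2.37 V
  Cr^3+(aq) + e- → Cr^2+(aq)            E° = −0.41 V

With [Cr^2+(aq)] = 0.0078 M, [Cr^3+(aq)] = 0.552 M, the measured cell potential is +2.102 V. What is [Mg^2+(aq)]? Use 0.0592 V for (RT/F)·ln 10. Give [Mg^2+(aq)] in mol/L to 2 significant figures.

The Cr³⁺/Cr²⁺ couple has the larger reduction potential, so it is the cathode: E°cell = −0.41 − (−2.37) = +1.96 V and n = 2.
From the Nernst equation, log Q = n(E° − E)/0.0592 = 2·(+1.96 − (+2.102))/0.0592 = −4.797.
For 2 Cr^3+(aq) + Mg(s) → 2 Cr^2+(aq) + Mg^2+(aq), the reaction quotient is Q = ([Cr^2+(aq)]^2·[Mg^2+(aq)]) / [Cr^3+(aq)]^2.
Isolating [Mg^2+(aq)] in Q = 10^{−4.797} yields log [Mg^2+(aq)] = −1.097, i.e. 0.080 M.

0.080 M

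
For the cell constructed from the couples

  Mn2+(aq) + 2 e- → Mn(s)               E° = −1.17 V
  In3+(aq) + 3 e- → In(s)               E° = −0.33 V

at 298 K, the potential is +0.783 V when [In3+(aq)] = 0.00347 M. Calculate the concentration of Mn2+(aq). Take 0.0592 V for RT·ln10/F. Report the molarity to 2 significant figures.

1.9 M

In³⁺/In is the cathode (higher E°); E°cell = −0.33 − (−1.17) = +0.84 V with n = 6.
Since E = E° − (0.0592/n)·log Q, log Q = n(E° − E)/0.0592 = 5.777.
For 2 In3+(aq) + 3 Mn(s) → 2 In(s) + 3 Mn2+(aq), the reaction quotient is Q = [Mn2+(aq)]^3 / [In3+(aq)]^2.
Solving for the unknown gives log [Mn2+(aq)] = 0.286, so [Mn2+(aq)] ≈ 1.9 M.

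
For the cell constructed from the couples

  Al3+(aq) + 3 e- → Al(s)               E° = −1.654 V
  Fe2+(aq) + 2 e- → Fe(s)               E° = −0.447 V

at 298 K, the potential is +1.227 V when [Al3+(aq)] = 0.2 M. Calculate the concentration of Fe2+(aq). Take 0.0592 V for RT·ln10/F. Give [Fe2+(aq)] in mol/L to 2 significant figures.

1.6 M

With Fe²⁺/Fe at the cathode and Al³⁺/Al at the anode, E°cell = −0.447 − (−1.654) = +1.207 V (n = 6).
From the Nernst equation, log Q = n(E° − E)/0.0592 = 6·(+1.207 − (+1.227))/0.0592 = −2.027.
For 3 Fe2+(aq) + 2 Al(s) → 3 Fe(s) + 2 Al3+(aq), the reaction quotient is Q = [Al3+(aq)]^2 / [Fe2+(aq)]^3.
Solving for the unknown gives log [Fe2+(aq)] = 0.210, so [Fe2+(aq)] ≈ 1.6 M.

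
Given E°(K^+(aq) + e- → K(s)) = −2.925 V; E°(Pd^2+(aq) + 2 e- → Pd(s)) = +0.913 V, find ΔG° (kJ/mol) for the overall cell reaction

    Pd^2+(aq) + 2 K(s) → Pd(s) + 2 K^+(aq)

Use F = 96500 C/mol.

−741 kJ/mol

In the reaction as written Pd^2+(aq) is reduced, so the Pd²⁺/Pd couple is the cathode and K⁺/K is the anode.
E°cell = +0.913 − (−2.925) = +3.838 V; balancing electrons gives n = 2.
ΔG° = −nFE°cell = −(2)(96500)(+3.838) J/mol = −741 kJ/mol.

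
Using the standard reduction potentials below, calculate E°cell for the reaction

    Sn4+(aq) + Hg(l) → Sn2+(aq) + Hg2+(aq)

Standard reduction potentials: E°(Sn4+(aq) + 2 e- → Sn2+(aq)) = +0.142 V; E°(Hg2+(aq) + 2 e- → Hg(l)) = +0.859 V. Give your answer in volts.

In the reaction as written, Sn4+(aq) is reduced (cathode) and Hg2+(aq) is produced by oxidation at the anode.
E°cell = E°(cathode) − E°(anode) = +0.142 − (+0.859) = −0.717 V.
The negative E°cell means the reaction is non-spontaneous in the direction written.

−0.717 V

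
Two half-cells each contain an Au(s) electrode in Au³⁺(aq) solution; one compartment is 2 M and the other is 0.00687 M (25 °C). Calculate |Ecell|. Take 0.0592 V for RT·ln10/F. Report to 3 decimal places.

For a concentration cell E°cell = 0, since both electrodes use the same couple.
The compartment with the higher Au³⁺(aq) concentration (2 M) acts as the cathode; ions are reduced there and produced at the dilute (0.00687 M) anode.
With n = 3, Ecell = −(0.0592/3)·log([dilute]/[conc]) = −(0.0592/3)·log(0.00687/2) = +0.049 V.

0.049 V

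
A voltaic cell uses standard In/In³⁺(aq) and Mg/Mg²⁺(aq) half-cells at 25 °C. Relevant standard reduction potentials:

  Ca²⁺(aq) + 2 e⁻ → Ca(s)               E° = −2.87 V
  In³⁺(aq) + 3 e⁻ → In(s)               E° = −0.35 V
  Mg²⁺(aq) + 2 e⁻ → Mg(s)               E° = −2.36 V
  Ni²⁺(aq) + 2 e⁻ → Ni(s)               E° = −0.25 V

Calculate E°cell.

+2.01 V

Of the two couples in this cell, the one with the more positive reduction potential is reduced at the cathode: here that is In³⁺/In (−0.35 V); Mg²⁺/Mg (−2.36 V) is the anode.
E°cell = E°(cathode) − E°(anode) = −0.35 − (−2.36) = +2.01 V.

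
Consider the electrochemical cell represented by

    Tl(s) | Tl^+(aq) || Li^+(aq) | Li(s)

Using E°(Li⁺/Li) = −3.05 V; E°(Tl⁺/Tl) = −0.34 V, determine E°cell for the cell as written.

−2.71 V

By convention the left-hand electrode in cell notation is the anode (oxidation) and the right-hand electrode is the cathode (reduction).
E°cell = E°(right) − E°(left) = −3.05 − (−0.34) = −2.71 V.
The negative sign shows that, as written, the cell would require an external voltage to drive the reaction.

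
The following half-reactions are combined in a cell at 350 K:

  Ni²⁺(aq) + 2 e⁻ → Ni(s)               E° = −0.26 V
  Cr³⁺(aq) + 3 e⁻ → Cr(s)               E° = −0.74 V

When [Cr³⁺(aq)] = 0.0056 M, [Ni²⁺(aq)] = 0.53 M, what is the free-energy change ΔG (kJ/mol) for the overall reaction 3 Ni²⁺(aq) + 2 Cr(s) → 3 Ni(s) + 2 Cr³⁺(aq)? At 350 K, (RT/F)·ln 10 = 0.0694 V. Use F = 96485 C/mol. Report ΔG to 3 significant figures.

The standard cell potential is −0.26 − (−0.74) = +0.48 V, with n = 6 electrons in the balanced equation.
Here Q = [Cr³⁺(aq)]^2 / [Ni²⁺(aq)]^3 = 0.000211 (log Q = −3.676), giving E = +0.48 − (0.0694/6)·(−3.676) = +0.5225 V.
ΔG = −nFE = −(6)(96485)(+0.5225) J/mol = −302 kJ/mol.

−302 kJ/mol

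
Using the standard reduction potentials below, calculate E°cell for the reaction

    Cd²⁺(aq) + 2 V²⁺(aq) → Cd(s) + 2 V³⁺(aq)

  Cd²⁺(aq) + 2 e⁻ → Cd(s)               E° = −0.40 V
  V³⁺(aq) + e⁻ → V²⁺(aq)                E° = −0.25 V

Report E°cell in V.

−0.15 V

Cd²⁺(aq) gains electrons, so the Cd²⁺/Cd couple is the cathode; the V³⁺/V²⁺ couple is the anode.
E°cell = E°(cathode) − E°(anode) = −0.40 − (−0.25) = −0.15 V.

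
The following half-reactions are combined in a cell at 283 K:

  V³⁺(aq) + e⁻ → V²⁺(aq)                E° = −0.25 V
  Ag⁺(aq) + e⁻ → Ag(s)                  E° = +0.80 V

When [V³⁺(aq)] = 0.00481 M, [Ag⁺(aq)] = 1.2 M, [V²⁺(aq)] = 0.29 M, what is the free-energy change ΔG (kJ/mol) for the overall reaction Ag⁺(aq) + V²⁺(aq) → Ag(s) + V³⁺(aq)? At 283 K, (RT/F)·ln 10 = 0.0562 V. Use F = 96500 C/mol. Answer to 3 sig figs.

With Ag⁺/Ag reduced at the cathode, E°cell = +0.80 − (−0.25) = +1.05 V and n = 1.
Here Q = [V³⁺(aq)] / ([Ag⁺(aq)]·[V²⁺(aq)]) = 0.0138 (log Q = −1.859), giving E = +1.05 − (0.0562/1)·(−1.859) = +1.1545 V.
Finally ΔG = −nFE = −(1)(96500 C/mol)(+1.1545 V) = −111 kJ/mol.

−111 kJ/mol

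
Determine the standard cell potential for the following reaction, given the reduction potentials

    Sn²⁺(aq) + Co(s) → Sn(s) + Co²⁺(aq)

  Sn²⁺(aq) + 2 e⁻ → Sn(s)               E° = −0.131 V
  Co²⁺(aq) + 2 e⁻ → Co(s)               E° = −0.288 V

In the reaction as written, Sn²⁺(aq) is reduced (cathode) and Co²⁺(aq) is produced by oxidation at the anode.
E°cell = E°(cathode) − E°(anode) = −0.131 − (−0.288) = +0.157 V.
The positive value indicates the reaction is spontaneous as written.

+0.157 V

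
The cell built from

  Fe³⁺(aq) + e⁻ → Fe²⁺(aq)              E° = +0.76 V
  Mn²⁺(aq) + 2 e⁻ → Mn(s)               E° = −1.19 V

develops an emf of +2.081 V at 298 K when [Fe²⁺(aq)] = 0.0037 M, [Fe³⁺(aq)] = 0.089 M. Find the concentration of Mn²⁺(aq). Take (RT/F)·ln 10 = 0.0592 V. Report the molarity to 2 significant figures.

0.022 M

With Fe³⁺/Fe²⁺ at the cathode and Mn²⁺/Mn at the anode, E°cell = +0.76 − (−1.19) = +1.95 V (n = 2).
From the Nernst equation, log Q = n(E° − E)/0.0592 = 2·(+1.95 − (+2.081))/0.0592 = −4.426.
For 2 Fe³⁺(aq) + Mn(s) → 2 Fe²⁺(aq) + Mn²⁺(aq), the reaction quotient is Q = ([Fe²⁺(aq)]^2·[Mn²⁺(aq)]) / [Fe³⁺(aq)]^2.
Solving for the unknown gives log [Mn²⁺(aq)] = −1.664, so [Mn²⁺(aq)] ≈ 0.022 M.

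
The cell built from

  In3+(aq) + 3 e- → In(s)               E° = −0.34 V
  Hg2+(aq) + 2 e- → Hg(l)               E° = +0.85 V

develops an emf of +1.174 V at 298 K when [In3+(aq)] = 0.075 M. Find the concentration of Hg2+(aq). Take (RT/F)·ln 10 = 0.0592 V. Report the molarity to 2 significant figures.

0.051 M

Hg²⁺/Hg is the cathode (higher E°); E°cell = +0.85 − (−0.34) = +1.19 V with n = 6.
Since E = E° − (0.0592/n)·log Q, log Q = n(E° − E)/0.0592 = 1.622.
The balanced reaction is 3 Hg2+(aq) + 2 In(s) → 3 Hg(l) + 2 In3+(aq), so Q = [In3+(aq)]^2 / [Hg2+(aq)]^3.
Solving for the unknown gives log [Hg2+(aq)] = −1.291, so [Hg2+(aq)] ≈ 0.051 M.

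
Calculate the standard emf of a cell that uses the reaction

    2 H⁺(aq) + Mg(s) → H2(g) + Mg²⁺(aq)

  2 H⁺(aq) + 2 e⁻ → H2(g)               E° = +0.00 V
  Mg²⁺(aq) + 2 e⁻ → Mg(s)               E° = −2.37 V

+2.37 V

H⁺(aq) gains electrons, so the 2H⁺/H₂ couple is the cathode; the Mg²⁺/Mg couple is the anode.
E°cell = E°(cathode) − E°(anode) = +0.00 − (−2.37) = +2.37 V.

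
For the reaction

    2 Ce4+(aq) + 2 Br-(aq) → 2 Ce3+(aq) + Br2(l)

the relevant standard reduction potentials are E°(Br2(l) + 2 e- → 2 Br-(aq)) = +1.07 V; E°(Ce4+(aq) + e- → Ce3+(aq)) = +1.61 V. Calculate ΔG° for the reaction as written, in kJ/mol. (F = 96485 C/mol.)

In the reaction as written Ce4+(aq) is reduced, so the Ce⁴⁺/Ce³⁺ couple is the cathode and Br₂/Br⁻ is the anode.
E°cell = +1.61 − (+1.07) = +0.54 V; balancing electrons gives n = 2.
ΔG° = −nFE°cell = −(2)(96485)(+0.54) J/mol = −104 kJ/mol.

−104 kJ/mol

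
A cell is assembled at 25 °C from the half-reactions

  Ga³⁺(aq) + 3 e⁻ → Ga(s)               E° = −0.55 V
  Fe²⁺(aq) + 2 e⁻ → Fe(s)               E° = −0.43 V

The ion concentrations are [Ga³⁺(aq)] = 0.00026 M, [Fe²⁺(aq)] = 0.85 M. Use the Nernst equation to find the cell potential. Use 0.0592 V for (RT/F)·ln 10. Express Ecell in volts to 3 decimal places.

+0.189 V

The Fe²⁺/Fe couple has the more positive E°, so it is the cathode; Ga³⁺/Ga is the anode.
E°cell = −0.43 − (−0.55) = +0.12 V, with n = 6 electrons transferred.
The balanced reaction is 3 Fe²⁺(aq) + 2 Ga(s) → 3 Fe(s) + 2 Ga³⁺(aq), so Q = [Ga³⁺(aq)]^2 / [Fe²⁺(aq)]^3 = 1.1×10^−7 and log Q = −6.958.
Applying E = E° − (RT ln10/nF)·log Q gives +0.12 − (0.0592/6)(−6.958) = +0.189 V.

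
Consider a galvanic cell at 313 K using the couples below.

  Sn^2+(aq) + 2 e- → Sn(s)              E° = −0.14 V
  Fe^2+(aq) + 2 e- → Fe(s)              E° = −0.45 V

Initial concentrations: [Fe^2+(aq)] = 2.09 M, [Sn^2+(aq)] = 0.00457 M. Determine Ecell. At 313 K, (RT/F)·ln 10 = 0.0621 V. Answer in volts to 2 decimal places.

+0.23 V

The Sn²⁺/Sn couple has the more positive E°, so it is the cathode; Fe²⁺/Fe is the anode.
E°cell = −0.14 − (−0.45) = +0.31 V, with n = 2 electrons transferred.
The balanced reaction is Sn^2+(aq) + Fe(s) → Sn(s) + Fe^2+(aq), so Q = [Fe^2+(aq)] / [Sn^2+(aq)] = 457 and log Q = 2.660.
E = E° − (0.0621/n)·log Q = +0.31 − (0.0621/2)(2.660) = +0.23 V.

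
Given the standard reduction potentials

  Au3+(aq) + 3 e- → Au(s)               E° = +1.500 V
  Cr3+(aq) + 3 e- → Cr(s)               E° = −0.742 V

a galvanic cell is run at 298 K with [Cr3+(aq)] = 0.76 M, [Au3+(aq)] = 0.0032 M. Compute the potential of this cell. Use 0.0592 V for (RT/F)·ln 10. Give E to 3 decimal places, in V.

+2.195 V

The Au³⁺/Au couple has the more positive E°, so it is the cathode; Cr³⁺/Cr is the anode.
The standard potential is +1.500 − (−0.742) = +2.242 V and the balanced reaction transfers n = 3 electrons.
The balanced reaction is Au3+(aq) + Cr(s) → Au(s) + Cr3+(aq), so Q = [Cr3+(aq)] / [Au3+(aq)] = 238 and log Q = 2.376.
E = E° − (0.0592/n)·log Q = +2.242 − (0.0592/3)(2.376) = +2.195 V.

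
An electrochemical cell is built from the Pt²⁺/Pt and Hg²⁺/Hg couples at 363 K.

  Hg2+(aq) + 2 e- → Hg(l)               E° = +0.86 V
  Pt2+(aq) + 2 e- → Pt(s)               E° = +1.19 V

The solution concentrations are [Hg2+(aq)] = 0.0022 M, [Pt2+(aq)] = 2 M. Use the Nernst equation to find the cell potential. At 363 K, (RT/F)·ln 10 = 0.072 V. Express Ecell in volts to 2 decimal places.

Pt²⁺/Pt is reduced (cathode, E° = +1.19 V) and Hg²⁺/Hg is oxidized (anode).
E°cell = E°cat − E°an = +1.19 − (+0.86) = +0.33 V; n = 2.
For the overall reaction Pt2+(aq) + Hg(l) → Pt(s) + Hg2+(aq), Q = [Hg2+(aq)] / [Pt2+(aq)] = 0.0011, giving log Q = −2.959.
Applying E = E° − (RT ln10/nF)·log Q gives +0.33 − (0.072/2)(−2.959) = +0.44 V.

+0.44 V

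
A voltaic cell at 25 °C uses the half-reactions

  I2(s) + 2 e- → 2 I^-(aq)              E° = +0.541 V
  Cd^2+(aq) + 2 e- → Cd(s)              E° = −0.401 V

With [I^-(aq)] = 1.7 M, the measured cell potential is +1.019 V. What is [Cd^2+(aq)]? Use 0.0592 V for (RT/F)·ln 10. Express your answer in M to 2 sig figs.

0.00087 M

I₂/I⁻ is the cathode (higher E°); E°cell = +0.541 − (−0.401) = +0.942 V with n = 2.
Rearranging E = E° − (0.0592/n)·log Q gives log Q = 2(+0.942 − (+1.019))/0.0592 = −2.601.
The balanced reaction is I2(s) + Cd(s) → 2 I^-(aq) + Cd^2+(aq), so Q = [I^-(aq)]^2·[Cd^2+(aq)].
Solving for the unknown gives log [Cd^2+(aq)] = −3.062, so [Cd^2+(aq)] ≈ 0.00087 M.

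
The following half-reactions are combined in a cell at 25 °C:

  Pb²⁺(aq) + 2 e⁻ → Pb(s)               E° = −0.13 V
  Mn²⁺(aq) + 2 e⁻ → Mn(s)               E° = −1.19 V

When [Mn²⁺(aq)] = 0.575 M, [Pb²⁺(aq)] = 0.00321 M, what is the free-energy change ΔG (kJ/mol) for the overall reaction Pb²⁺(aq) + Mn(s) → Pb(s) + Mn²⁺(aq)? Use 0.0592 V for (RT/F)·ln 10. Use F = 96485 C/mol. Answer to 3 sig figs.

With Pb²⁺/Pb reduced at the cathode, E°cell = −0.13 − (−1.19) = +1.06 V and n = 2.
Q = [Mn²⁺(aq)] / [Pb²⁺(aq)] = 179, so log Q = 2.253 and E = +1.06 − (0.0592/2)(2.253) = +0.9933 V.
ΔG = −nFE = −(2)(96485)(+0.9933) J/mol = −192 kJ/mol.

−192 kJ/mol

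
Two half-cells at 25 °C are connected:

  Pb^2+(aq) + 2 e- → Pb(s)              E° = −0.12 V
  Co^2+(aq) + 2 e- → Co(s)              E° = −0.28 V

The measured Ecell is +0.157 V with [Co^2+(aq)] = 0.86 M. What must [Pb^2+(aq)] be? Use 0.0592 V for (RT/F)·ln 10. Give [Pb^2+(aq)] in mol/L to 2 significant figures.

0.68 M

The Pb²⁺/Pb couple has the larger reduction potential, so it is the cathode: E°cell = −0.12 − (−0.28) = +0.16 V and n = 2.
Since E = E° − (0.0592/n)·log Q, log Q = n(E° − E)/0.0592 = 0.101.
Balancing electrons gives Pb^2+(aq) + Co(s) → Pb(s) + Co^2+(aq); thus Q = [Co^2+(aq)] / [Pb^2+(aq)].
Solving for the unknown gives log [Pb^2+(aq)] = −0.167, so [Pb^2+(aq)] ≈ 0.68 M.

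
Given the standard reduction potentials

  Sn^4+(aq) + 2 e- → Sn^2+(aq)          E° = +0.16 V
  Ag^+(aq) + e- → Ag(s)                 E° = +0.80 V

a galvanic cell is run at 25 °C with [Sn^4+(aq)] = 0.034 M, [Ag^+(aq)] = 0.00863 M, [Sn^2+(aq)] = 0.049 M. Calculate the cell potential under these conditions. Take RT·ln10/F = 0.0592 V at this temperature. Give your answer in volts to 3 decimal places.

Since E°(Ag⁺/Ag) > E°(Sn⁴⁺/Sn²⁺), Ag⁺/Ag serves as the cathode.
The standard potential is +0.80 − (+0.16) = +0.64 V and the balanced reaction transfers n = 2 electrons.
The balanced reaction is 2 Ag^+(aq) + Sn^2+(aq) → 2 Ag(s) + Sn^4+(aq), so Q = [Sn^4+(aq)] / ([Ag^+(aq)]^2·[Sn^2+(aq)]) = 9.32×10^3 and log Q = 3.969.
E = E° − (0.0592/n)·log Q = +0.64 − (0.0592/2)(3.969) = +0.523 V.

+0.523 V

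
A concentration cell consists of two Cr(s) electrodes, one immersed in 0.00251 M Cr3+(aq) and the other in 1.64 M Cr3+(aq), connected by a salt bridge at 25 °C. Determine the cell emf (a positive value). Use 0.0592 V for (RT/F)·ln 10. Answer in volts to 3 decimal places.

0.056 V

For a concentration cell E°cell = 0, since both electrodes use the same couple.
The compartment with the higher Cr3+(aq) concentration (1.64 M) acts as the cathode; ions are reduced there and produced at the dilute (0.00251 M) anode.
With n = 3, Ecell = −(0.0592/3)·log([dilute]/[conc]) = −(0.0592/3)·log(0.00251/1.64) = +0.056 V.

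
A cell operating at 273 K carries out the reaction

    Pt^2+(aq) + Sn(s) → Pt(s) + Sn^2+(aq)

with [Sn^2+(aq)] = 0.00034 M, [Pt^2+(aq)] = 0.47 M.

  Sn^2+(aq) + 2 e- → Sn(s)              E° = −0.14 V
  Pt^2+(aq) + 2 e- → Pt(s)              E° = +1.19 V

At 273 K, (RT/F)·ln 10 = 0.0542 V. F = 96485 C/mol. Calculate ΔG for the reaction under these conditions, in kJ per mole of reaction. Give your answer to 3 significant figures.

The standard cell potential is +1.19 − (−0.14) = +1.33 V, with n = 2 electrons in the balanced equation.
Q = [Sn^2+(aq)] / [Pt^2+(aq)] = 0.000723, so log Q = −3.141 and E = +1.33 − (0.0542/2)(−3.141) = +1.4151 V.
Then ΔG = −nFE = −2 × 96485 × +1.4151 J/mol = −273 kJ/mol.

−273 kJ/mol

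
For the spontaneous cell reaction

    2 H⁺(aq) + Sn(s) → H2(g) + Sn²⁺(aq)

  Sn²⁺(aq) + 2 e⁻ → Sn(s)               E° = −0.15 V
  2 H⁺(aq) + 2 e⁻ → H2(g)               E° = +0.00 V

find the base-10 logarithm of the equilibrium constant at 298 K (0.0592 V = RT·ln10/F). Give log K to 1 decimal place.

log K = 5.1

The 2H⁺/H₂ couple is reduced (cathode); E°cell = +0.00 − (−0.15) = +0.15 V with n = 2.
At equilibrium E = 0, so log K = nE°cell / 0.0592 = (2)(+0.15) / 0.0592 = 5.1.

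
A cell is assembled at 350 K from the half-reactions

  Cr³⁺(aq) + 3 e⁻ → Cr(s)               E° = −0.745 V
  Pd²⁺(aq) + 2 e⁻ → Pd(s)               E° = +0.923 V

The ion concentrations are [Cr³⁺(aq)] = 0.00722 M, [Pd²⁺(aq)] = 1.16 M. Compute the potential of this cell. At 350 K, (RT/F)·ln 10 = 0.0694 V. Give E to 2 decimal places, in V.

The Pd²⁺/Pd couple has the more positive E°, so it is the cathode; Cr³⁺/Cr is the anode.
E°cell = E°cat − E°an = +0.923 − (−0.745) = +1.668 V; n = 6.
Balancing gives 3 Pd²⁺(aq) + 2 Cr(s) → 3 Pd(s) + 2 Cr³⁺(aq); hence Q = [Cr³⁺(aq)]^2 / [Pd²⁺(aq)]^3 = 3.34×10^−5 (log Q = −4.476).
By the Nernst equation, E = +1.668 − (0.0694/6)·(−4.476) = +1.72 V.

+1.72 V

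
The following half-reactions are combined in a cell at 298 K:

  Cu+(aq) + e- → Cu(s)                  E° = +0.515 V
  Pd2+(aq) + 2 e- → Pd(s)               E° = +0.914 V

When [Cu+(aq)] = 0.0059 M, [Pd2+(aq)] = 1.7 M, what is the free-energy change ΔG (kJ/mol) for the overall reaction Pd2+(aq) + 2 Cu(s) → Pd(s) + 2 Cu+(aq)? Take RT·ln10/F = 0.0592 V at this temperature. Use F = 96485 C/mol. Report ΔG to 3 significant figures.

The standard cell potential is +0.914 − (+0.515) = +0.399 V, with n = 2 electrons in the balanced equation.
Q = [Cu+(aq)]^2 / [Pd2+(aq)] = 2.05×10^−5, so log Q = −4.689 and E = +0.399 − (0.0592/2)(−4.689) = +0.5378 V.
ΔG = −nFE = −(2)(96485)(+0.5378) J/mol = −104 kJ/mol.

−104 kJ/mol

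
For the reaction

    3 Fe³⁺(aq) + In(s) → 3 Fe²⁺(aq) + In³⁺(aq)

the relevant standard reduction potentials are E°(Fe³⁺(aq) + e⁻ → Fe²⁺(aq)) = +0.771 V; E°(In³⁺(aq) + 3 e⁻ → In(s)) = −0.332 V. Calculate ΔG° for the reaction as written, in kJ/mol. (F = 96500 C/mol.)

−319 kJ/mol

In the reaction as written Fe³⁺(aq) is reduced, so the Fe³⁺/Fe²⁺ couple is the cathode and In³⁺/In is the anode.
E°cell = +0.771 − (−0.332) = +1.103 V; balancing electrons gives n = 3.
ΔG° = −nFE°cell = −(3)(96500)(+1.103) J/mol = −319 kJ/mol.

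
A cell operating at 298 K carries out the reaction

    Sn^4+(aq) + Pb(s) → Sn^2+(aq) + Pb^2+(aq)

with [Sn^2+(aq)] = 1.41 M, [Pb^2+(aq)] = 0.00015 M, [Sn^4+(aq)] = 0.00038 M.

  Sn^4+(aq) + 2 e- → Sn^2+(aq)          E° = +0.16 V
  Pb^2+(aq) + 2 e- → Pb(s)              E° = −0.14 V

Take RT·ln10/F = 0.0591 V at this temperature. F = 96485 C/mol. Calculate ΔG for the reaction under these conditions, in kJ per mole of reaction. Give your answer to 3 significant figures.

−59.3 kJ/mol

E°cell = +0.16 − (−0.14) = +0.30 V; the balanced reaction transfers n = 2 electrons.
The reaction quotient is ([Sn^2+(aq)]·[Pb^2+(aq)]) / [Sn^4+(aq)] = 0.557; by Nernst, E = +0.30 − (0.0591/2)(−0.254) = +0.3075 V.
Then ΔG = −nFE = −2 × 96485 × +0.3075 J/mol = −59.3 kJ/mol.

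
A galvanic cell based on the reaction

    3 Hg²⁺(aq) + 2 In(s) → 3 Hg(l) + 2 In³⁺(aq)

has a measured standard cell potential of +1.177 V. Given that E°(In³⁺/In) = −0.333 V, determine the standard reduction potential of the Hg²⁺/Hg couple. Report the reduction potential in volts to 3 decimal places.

+0.844 V

In the reaction as written the Hg²⁺/Hg couple is reduced (cathode) and In³⁺/In is oxidized (anode), so E°cell = E°(Hg²⁺/Hg) − E°(In³⁺/In).
E°(Hg²⁺/Hg) = E°cell + E°(anode) = +1.177 + (−0.333) = +0.844 V.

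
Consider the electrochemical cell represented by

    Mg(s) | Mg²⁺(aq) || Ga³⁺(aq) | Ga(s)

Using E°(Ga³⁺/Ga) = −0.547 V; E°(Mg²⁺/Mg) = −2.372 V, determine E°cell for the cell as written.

By convention the left-hand electrode in cell notation is the anode (oxidation) and the right-hand electrode is the cathode (reduction).
E°cell = E°(right) − E°(left) = −0.547 − (−2.372) = +1.825 V.

+1.825 V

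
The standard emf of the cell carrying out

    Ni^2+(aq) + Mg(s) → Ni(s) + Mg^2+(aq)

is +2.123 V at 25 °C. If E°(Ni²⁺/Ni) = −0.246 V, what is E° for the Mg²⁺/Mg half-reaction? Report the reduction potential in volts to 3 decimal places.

−2.369 V

In the reaction as written the Ni²⁺/Ni couple is reduced (cathode) and Mg²⁺/Mg is oxidized (anode), so E°cell = E°(Ni²⁺/Ni) − E°(Mg²⁺/Mg).
E°(Mg²⁺/Mg) = E°(cathode) − E°cell = −0.246 − (+2.123) = −2.369 V.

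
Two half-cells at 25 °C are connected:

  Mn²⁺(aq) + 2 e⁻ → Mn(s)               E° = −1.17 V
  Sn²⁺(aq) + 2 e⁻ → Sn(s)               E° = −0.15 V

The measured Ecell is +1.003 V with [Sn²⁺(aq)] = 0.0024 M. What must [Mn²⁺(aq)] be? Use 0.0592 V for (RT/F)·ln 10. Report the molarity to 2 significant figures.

Sn²⁺/Sn is the cathode (higher E°); E°cell = −0.15 − (−1.17) = +1.02 V with n = 2.
Since E = E° − (0.0592/n)·log Q, log Q = n(E° − E)/0.0592 = 0.574.
Balancing electrons gives Sn²⁺(aq) + Mn(s) → Sn(s) + Mn²⁺(aq); thus Q = [Mn²⁺(aq)] / [Sn²⁺(aq)].
Isolating [Mn²⁺(aq)] in Q = 10^{0.574} yields log [Mn²⁺(aq)] = −2.046, i.e. 0.0090 M.

0.0090 M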